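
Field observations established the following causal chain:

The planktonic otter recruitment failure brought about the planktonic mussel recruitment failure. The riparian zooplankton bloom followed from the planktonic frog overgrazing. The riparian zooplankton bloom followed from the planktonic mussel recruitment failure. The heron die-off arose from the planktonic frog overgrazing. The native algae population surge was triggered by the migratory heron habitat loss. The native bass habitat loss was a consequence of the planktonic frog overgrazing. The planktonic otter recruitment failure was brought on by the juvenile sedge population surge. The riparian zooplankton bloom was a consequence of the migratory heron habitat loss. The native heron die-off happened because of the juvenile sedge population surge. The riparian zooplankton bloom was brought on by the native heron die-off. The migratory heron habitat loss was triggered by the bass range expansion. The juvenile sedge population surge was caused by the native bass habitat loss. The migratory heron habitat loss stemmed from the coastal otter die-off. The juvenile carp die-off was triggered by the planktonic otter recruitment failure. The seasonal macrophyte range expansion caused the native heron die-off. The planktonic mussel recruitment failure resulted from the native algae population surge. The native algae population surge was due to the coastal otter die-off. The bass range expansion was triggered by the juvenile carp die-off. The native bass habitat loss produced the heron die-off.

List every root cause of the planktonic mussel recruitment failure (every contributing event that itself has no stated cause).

the coastal otter die-off, the planktonic frog overgrazing

Tracing upstream from the planktonic mussel recruitment failure: the planktonic mussel recruitment failure ← the planktonic otter recruitment failure ← the juvenile sedge population surge ← the native bass habitat loss ← the planktonic frog overgrazing.
A separate upstream branch: the planktonic mussel recruitment failure ← the native algae population surge ← the coastal otter die-off.
Each of those chain origins has no stated cause.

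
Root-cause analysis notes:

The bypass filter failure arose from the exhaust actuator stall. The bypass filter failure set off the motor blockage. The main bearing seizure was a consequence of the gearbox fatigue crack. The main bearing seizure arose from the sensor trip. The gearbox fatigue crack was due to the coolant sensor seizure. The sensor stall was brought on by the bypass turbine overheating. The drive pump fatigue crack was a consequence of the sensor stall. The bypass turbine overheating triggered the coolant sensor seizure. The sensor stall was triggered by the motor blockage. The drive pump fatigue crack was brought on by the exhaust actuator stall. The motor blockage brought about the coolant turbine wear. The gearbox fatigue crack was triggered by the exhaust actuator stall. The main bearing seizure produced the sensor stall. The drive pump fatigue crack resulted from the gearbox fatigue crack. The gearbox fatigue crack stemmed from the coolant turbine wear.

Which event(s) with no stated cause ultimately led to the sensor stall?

Tracing upstream from the sensor stall: the sensor stall ← the main bearing seizure ← the sensor trip.
A separate upstream branch: the sensor stall ← the motor blockage ← the bypass filter failure ← the exhaust actuator stall.
A separate upstream branch: the sensor stall ← the bypass turbine overheating.
Each of those chain origins has no stated cause.

the bypass turbine overheating, the exhaust actuator stall, the sensor trip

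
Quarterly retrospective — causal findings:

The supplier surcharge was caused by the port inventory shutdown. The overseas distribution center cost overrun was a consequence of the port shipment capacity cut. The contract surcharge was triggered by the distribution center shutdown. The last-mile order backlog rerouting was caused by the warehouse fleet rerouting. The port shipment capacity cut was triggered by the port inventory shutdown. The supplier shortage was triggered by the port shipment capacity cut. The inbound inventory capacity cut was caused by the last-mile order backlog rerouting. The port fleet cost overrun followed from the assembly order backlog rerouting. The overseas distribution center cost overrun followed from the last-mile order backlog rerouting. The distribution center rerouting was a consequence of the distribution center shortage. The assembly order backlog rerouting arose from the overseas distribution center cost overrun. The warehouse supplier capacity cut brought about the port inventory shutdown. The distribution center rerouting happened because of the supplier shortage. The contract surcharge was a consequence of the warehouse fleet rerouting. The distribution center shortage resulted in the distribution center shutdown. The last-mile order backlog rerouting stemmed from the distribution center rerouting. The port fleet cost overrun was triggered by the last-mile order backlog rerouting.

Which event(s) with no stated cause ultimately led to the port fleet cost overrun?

Tracing upstream from the port fleet cost overrun: the port fleet cost overrun ← the last-mile order backlog rerouting ← the distribution center rerouting ← the distribution center shortage.
A separate upstream branch: the port fleet cost overrun ← the assembly order backlog rerouting ← the overseas distribution center cost overrun ← the port shipment capacity cut ← the port inventory shutdown ← the warehouse supplier capacity cut.
A separate upstream branch: the port fleet cost overrun ← the last-mile order backlog rerouting ← the warehouse fleet rerouting.
Each of those chain origins has no stated cause.

the distribution center shortage, the warehouse fleet rerouting, the warehouse supplier capacity cut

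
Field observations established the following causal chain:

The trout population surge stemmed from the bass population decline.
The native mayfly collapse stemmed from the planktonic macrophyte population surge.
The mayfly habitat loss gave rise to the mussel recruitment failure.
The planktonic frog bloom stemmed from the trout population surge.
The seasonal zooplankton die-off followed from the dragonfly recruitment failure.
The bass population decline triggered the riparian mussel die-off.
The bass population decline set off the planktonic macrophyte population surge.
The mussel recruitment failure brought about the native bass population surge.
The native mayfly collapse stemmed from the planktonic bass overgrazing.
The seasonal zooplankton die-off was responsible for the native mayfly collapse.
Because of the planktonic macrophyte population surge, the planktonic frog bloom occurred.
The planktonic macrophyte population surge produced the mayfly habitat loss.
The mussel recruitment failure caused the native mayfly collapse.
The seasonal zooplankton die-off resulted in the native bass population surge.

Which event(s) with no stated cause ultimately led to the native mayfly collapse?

the bass population decline, the dragonfly recruitment failure, the planktonic bass overgrazing

Tracing upstream from the native mayfly collapse: the native mayfly collapse ← the planktonic macrophyte population surge ← the bass population decline.
A separate upstream branch: the native mayfly collapse ← the seasonal zooplankton die-off ← the dragonfly recruitment failure.
A separate upstream branch: the native mayfly collapse ← the planktonic bass overgrazing.
Each of those chain origins has no stated cause.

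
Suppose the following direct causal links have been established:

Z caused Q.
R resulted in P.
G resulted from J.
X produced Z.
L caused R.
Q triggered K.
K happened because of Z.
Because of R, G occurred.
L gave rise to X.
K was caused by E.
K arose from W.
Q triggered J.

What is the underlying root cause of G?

L

Tracing upstream from G: G ← R ← L.
L has no stated cause, so it is the root.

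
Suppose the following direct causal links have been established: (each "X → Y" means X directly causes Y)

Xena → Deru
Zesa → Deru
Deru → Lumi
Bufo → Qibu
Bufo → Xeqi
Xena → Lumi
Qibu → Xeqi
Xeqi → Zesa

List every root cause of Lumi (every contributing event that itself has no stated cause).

Bufo, Xena

Tracing upstream from Lumi: Lumi ← Deru ← Zesa ← Xeqi ← Bufo.
A separate upstream branch: Lumi ← Xena.
Each of those chain origins has no stated cause.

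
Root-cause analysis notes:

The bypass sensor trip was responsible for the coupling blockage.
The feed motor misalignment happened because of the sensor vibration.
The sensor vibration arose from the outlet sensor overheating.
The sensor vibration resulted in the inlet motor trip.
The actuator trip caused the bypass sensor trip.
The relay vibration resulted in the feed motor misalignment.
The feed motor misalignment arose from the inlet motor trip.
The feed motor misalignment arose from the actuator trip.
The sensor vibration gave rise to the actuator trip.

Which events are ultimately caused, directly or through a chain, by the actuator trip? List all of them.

Direct effects: the bypass sensor trip, the feed motor misalignment.
2 steps out: the coupling blockage.
Not reachable from it: the outlet sensor overheating, the sensor vibration, the inlet motor trip, the relay vibration.

the bypass sensor trip, the coupling blockage, the feed motor misalignment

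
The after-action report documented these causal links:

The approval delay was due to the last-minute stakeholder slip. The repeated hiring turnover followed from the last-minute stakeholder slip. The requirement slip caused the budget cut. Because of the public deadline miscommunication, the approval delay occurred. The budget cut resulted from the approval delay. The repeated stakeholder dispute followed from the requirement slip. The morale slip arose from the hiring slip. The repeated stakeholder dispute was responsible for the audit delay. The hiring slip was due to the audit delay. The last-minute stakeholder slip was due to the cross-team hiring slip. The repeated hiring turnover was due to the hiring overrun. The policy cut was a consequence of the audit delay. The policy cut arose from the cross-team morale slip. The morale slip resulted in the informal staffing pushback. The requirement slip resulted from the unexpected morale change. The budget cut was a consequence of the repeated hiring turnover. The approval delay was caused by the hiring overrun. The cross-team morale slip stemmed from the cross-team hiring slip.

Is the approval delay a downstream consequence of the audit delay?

The audit delay leads to the hiring slip, the policy cut, the morale slip, the informal staffing pushback; the approval delay is not among them.

No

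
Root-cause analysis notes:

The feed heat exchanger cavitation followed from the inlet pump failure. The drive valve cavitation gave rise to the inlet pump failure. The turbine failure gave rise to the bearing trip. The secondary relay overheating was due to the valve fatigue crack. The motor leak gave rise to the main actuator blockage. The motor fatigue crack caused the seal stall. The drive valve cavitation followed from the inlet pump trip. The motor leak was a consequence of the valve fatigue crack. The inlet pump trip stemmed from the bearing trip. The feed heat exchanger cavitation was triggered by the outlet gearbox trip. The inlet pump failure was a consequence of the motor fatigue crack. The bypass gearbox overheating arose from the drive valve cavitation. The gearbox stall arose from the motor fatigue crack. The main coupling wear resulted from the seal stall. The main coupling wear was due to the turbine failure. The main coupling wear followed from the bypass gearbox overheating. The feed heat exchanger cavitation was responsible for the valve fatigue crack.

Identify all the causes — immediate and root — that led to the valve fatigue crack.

Immediate cause of the valve fatigue crack: the feed heat exchanger cavitation.
Further upstream: the motor fatigue crack, the outlet gearbox trip, the turbine failure, the bearing trip, the inlet pump trip, the drive valve cavitation, the inlet pump failure.

the bearing trip, the drive valve cavitation, the feed heat exchanger cavitation, the inlet pump failure, the inlet pump trip, the motor fatigue crack, the outlet gearbox trip, the turbine failure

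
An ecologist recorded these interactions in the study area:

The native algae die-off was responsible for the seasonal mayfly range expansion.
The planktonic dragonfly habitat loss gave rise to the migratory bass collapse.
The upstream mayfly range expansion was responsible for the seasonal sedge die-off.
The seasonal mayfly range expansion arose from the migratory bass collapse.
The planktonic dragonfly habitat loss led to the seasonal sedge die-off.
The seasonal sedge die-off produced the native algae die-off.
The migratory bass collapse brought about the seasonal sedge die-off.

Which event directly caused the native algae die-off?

Upstream contributors include the planktonic dragonfly habitat loss, the migratory bass collapse, the upstream mayfly range expansion, but only the seasonal sedge die-off feeds directly into the native algae die-off.

the seasonal sedge die-off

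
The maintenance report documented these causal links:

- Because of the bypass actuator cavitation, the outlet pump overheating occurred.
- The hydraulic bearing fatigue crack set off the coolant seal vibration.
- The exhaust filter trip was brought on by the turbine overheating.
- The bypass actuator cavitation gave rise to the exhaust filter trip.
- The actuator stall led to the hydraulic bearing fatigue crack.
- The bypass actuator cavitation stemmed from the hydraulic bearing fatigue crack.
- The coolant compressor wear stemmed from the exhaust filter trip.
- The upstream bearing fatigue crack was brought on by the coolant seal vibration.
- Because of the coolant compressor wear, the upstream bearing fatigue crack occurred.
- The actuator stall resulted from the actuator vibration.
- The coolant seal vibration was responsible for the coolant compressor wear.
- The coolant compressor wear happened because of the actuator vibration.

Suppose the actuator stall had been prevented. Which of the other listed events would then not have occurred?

the bypass actuator cavitation, the coolant seal vibration, the hydraulic bearing fatigue crack, the outlet pump overheating

Downstream of the actuator stall: the hydraulic bearing fatigue crack, the bypass actuator cavitation, the exhaust filter trip, the coolant seal vibration, the coolant compressor wear, the upstream bearing fatigue crack, the outlet pump overheating.
Of those, still caused via another path: the exhaust filter trip, the coolant compressor wear, the upstream bearing fatigue crack.
The remainder have no surviving cause.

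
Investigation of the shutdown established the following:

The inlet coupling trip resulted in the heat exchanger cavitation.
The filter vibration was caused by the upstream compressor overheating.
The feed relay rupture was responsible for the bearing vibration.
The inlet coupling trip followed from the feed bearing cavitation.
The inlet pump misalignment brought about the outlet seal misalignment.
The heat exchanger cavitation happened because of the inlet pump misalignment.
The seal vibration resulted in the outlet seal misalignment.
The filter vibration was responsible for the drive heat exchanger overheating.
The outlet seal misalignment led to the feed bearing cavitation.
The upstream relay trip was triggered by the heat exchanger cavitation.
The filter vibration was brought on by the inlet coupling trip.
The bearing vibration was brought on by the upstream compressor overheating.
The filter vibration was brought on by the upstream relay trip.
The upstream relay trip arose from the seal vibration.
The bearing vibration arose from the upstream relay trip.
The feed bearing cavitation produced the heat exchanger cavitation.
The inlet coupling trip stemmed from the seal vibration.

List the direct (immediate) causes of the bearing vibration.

Upstream contributors include the seal vibration, the inlet pump misalignment, the outlet seal misalignment, the feed bearing cavitation, the inlet coupling trip, the heat exchanger cavitation, but only the feed relay rupture, the upstream compressor overheating, the upstream relay trip feed directly into the bearing vibration.

the feed relay rupture, the upstream compressor overheating, the upstream relay trip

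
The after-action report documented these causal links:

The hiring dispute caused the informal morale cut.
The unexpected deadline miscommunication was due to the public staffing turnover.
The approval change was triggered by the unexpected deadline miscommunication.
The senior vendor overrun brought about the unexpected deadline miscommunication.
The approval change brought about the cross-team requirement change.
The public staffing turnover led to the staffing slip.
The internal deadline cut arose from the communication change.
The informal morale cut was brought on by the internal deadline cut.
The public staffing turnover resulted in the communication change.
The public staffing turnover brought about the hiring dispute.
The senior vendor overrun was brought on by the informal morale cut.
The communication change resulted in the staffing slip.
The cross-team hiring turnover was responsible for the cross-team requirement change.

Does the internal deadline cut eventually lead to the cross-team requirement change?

There is a causal chain: the internal deadline cut → the informal morale cut → the senior vendor overrun → the unexpected deadline miscommunication → the approval change → the cross-team requirement change.

Yes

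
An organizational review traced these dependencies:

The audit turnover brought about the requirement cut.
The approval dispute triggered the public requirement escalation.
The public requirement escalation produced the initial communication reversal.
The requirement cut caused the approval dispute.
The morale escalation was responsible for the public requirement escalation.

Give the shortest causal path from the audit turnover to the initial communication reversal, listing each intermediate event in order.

the audit turnover → the requirement cut → the approval dispute → the public requirement escalation → the initial communication reversal

the audit turnover → the requirement cut
the requirement cut → the approval dispute
the approval dispute → the public requirement escalation
the public requirement escalation → the initial communication reversal
Length: 4 steps.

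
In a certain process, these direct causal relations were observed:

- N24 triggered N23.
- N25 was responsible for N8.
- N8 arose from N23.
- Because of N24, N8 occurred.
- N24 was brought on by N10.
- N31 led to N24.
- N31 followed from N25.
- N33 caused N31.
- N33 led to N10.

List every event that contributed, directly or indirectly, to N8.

N10, N23, N24, N25, N31, N33

Immediate causes of N8: N25, N24, N23.
Further upstream: N33, N10, N31.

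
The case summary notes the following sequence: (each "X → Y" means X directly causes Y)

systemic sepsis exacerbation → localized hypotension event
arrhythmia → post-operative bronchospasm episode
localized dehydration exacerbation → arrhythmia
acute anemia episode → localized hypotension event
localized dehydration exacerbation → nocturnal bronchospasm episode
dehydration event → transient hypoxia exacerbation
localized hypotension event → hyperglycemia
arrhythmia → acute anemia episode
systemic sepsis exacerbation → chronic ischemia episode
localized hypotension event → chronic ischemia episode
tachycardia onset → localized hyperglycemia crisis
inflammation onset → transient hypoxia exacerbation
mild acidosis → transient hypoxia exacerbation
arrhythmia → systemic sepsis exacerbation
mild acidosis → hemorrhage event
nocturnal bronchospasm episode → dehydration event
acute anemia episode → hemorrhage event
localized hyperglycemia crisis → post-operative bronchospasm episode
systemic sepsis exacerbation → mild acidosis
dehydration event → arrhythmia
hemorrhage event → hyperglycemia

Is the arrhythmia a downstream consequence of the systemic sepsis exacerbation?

No

The systemic sepsis exacerbation leads to the mild acidosis, the hemorrhage event, the localized hypotension event, the hyperglycemia, the chronic ischemia episode, the transient hypoxia exacerbation; the arrhythmia is not among them.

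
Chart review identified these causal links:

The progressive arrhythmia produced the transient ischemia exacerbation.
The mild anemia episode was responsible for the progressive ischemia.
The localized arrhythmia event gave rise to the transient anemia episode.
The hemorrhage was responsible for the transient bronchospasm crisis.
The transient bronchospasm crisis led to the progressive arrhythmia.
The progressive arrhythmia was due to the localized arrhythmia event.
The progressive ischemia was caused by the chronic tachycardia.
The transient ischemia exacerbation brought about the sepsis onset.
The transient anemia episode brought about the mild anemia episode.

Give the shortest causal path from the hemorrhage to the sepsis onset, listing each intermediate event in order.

the hemorrhage → the transient bronchospasm crisis
the transient bronchospasm crisis → the progressive arrhythmia
the progressive arrhythmia → the transient ischemia exacerbation
the transient ischemia exacerbation → the sepsis onset
Length: 4 steps.

the hemorrhage → the transient bronchospasm crisis → the progressive arrhythmia → the transient ischemia exacerbation → the sepsis onset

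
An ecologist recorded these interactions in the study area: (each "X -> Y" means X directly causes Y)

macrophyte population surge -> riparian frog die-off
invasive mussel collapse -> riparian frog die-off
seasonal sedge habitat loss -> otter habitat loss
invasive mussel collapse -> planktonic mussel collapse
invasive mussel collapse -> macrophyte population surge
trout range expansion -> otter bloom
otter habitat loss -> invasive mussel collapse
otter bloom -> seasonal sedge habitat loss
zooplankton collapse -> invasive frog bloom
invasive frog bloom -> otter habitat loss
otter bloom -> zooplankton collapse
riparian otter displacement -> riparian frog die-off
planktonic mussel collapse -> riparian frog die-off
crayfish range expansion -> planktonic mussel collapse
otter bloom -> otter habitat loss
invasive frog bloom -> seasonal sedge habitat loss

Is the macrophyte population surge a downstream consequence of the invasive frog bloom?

There is a causal chain: the invasive frog bloom → the otter habitat loss → the invasive mussel collapse → the macrophyte population surge.

Yes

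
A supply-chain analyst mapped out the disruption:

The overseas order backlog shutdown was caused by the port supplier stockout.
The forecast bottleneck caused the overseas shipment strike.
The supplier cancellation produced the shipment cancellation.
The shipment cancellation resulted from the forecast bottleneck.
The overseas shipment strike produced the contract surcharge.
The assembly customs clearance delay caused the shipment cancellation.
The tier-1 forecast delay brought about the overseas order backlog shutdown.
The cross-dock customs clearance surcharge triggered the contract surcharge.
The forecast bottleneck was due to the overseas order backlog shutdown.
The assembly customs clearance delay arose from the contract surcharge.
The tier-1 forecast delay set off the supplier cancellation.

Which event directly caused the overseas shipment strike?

the forecast bottleneck

Upstream contributors include the tier-1 forecast delay, the port supplier stockout, the overseas order backlog shutdown, but only the forecast bottleneck feeds directly into the overseas shipment strike.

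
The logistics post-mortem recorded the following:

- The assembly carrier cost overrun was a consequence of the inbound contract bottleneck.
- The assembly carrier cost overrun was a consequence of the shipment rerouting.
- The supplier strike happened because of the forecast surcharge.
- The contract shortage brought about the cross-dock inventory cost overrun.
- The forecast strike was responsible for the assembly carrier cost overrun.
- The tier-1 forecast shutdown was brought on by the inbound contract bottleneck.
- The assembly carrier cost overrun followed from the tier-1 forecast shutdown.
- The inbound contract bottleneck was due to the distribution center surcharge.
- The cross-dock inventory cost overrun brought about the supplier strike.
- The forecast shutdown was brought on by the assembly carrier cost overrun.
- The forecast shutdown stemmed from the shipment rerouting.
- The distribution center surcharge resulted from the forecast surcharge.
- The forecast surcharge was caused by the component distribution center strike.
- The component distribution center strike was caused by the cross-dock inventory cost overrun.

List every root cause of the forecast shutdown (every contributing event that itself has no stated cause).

Tracing upstream from the forecast shutdown: the forecast shutdown ← the assembly carrier cost overrun ← the inbound contract bottleneck ← the distribution center surcharge ← the forecast surcharge ← the component distribution center strike ← the cross-dock inventory cost overrun ← the contract shortage.
A separate upstream branch: the forecast shutdown ← the shipment rerouting.
A separate upstream branch: the forecast shutdown ← the assembly carrier cost overrun ← the forecast strike.
Each of those chain origins has no stated cause.

the contract shortage, the forecast strike, the shipment rerouting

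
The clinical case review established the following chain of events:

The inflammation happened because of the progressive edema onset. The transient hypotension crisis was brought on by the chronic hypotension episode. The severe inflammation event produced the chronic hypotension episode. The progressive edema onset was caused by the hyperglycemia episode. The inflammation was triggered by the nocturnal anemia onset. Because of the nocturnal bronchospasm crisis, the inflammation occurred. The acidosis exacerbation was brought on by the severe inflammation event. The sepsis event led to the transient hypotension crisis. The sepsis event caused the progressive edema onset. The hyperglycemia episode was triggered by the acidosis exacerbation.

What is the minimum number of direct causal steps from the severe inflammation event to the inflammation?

Shortest chain: the severe inflammation event → the acidosis exacerbation → the hyperglycemia episode → the progressive edema onset → the inflammation.

4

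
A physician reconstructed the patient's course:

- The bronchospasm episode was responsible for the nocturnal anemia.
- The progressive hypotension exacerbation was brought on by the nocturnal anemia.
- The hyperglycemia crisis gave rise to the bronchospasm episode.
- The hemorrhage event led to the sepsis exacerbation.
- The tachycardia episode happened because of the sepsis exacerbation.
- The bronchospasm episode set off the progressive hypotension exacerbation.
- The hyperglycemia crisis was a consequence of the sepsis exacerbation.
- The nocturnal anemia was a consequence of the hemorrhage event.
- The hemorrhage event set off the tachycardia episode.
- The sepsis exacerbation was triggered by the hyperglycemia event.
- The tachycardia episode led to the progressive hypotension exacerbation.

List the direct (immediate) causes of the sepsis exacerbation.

the hemorrhage event, the hyperglycemia event

the hemorrhage event, the hyperglycemia event → the sepsis exacerbation with nothing further upstream stated.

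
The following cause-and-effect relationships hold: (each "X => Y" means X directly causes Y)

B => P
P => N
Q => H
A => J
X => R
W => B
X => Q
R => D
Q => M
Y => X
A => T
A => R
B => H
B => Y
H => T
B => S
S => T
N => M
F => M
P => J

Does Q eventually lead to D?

Q leads to H, T, M; D is not among them.

No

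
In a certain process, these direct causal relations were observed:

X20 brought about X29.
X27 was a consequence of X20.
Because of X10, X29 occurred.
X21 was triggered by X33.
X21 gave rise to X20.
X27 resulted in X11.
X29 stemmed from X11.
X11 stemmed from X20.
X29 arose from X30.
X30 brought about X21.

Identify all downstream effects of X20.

Direct effects: X27, X11, X29.
Not reachable from it: X33, X10, X30, X21.

X11, X27, X29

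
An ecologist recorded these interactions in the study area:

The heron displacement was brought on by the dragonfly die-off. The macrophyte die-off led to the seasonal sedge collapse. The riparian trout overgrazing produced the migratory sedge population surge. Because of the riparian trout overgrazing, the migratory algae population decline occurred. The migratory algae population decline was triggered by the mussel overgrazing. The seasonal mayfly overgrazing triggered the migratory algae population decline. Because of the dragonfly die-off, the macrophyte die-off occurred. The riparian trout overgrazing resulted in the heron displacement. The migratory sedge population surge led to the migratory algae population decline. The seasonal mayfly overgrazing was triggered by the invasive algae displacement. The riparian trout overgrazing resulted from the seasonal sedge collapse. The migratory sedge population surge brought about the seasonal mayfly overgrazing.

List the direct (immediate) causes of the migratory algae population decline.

Upstream contributors include the dragonfly die-off, the macrophyte die-off, the seasonal sedge collapse, the invasive algae displacement, but only the migratory sedge population surge, the mussel overgrazing, the riparian trout overgrazing, the seasonal mayfly overgrazing feed directly into the migratory algae population decline.

the migratory sedge population surge, the mussel overgrazing, the riparian trout overgrazing, the seasonal mayfly overgrazing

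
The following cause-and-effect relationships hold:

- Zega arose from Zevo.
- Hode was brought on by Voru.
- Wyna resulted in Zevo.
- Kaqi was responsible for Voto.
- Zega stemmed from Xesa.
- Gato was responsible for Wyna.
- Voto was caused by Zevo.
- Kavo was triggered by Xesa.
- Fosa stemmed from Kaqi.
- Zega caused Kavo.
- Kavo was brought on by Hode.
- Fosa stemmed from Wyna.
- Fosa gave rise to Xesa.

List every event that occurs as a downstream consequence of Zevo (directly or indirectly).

Direct effects: Voto, Zega.
2 steps out: Kavo.
Not reachable from it: Gato, Voru, Kaqi, Wyna, Hode, Fosa, Xesa.

Kavo, Voto, Zega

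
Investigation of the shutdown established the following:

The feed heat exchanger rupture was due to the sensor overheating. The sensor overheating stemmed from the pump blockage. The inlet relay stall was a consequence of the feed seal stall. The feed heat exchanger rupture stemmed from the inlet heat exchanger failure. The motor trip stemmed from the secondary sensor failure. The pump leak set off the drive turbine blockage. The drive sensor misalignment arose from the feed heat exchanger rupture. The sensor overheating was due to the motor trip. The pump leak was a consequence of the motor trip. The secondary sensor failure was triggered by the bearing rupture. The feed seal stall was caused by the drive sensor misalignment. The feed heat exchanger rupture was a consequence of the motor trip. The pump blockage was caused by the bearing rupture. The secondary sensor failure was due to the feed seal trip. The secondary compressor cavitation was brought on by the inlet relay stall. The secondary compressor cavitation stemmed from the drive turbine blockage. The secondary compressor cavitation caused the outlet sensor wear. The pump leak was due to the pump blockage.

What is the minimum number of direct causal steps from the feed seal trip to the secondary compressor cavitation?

Shortest chain: the feed seal trip → the secondary sensor failure → the motor trip → the pump leak → the drive turbine blockage → the secondary compressor cavitation.

5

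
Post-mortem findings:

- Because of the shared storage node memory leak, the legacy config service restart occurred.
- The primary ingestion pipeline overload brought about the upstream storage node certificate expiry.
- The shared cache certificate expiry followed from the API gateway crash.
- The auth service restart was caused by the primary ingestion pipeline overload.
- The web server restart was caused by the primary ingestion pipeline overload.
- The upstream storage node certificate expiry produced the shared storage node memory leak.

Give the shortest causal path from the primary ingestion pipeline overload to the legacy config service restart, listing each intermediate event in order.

the primary ingestion pipeline overload → the upstream storage node certificate expiry → the shared storage node memory leak → the legacy config service restart

the primary ingestion pipeline overload → the upstream storage node certificate expiry
the upstream storage node certificate expiry → the shared storage node memory leak
the shared storage node memory leak → the legacy config service restart
Length: 3 steps.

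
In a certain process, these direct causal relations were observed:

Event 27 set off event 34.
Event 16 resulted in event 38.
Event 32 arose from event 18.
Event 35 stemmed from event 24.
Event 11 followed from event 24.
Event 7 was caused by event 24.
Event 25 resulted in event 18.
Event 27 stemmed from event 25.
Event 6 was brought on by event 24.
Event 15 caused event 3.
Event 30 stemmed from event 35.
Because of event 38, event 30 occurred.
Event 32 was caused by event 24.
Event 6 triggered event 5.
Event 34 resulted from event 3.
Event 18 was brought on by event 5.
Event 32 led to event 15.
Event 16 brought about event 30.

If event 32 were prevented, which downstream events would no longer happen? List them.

event 15, event 3

Downstream of event 32: event 15, event 3, event 34.
Of those, still caused via another path: event 34.
The remainder have no surviving cause.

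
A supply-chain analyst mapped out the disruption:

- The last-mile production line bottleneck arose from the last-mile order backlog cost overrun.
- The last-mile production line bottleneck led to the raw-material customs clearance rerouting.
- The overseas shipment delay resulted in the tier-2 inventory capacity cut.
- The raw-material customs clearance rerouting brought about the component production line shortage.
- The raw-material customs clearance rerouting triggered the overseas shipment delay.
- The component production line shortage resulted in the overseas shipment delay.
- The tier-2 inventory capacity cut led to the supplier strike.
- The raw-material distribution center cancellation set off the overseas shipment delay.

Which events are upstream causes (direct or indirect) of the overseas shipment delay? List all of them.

Immediate causes of the overseas shipment delay: the raw-material customs clearance rerouting, the component production line shortage, the raw-material distribution center cancellation.
Further upstream: the last-mile order backlog cost overrun, the last-mile production line bottleneck.

the component production line shortage, the last-mile order backlog cost overrun, the last-mile production line bottleneck, the raw-material customs clearance rerouting, the raw-material distribution center cancellation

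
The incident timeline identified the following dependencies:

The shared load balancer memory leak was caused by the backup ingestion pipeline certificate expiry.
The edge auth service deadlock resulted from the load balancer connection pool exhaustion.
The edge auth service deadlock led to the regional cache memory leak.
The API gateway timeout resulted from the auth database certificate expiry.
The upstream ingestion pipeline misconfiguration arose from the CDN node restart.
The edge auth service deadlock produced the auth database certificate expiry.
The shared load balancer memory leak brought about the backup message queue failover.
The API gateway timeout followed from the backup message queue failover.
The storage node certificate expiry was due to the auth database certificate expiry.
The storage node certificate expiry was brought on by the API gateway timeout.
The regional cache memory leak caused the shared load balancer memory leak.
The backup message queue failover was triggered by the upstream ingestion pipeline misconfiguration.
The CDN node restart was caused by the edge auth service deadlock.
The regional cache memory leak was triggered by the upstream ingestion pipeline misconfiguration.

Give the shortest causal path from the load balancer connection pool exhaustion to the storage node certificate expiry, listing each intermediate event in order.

the load balancer connection pool exhaustion → the edge auth service deadlock
the edge auth service deadlock → the auth database certificate expiry
the auth database certificate expiry → the storage node certificate expiry
Length: 3 steps.

the load balancer connection pool exhaustion → the edge auth service deadlock → the auth database certificate expiry → the storage node certificate expiry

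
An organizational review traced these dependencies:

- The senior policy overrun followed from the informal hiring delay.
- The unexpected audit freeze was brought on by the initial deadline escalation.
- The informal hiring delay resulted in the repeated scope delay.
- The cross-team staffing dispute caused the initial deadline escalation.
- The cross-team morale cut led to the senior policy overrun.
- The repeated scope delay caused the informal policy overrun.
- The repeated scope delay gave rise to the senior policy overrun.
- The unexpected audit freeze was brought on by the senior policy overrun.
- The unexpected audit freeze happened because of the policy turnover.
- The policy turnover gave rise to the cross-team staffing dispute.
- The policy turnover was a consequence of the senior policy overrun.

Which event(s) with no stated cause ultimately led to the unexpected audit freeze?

the cross-team morale cut, the informal hiring delay

Tracing upstream from the unexpected audit freeze: the unexpected audit freeze ← the senior policy overrun ← the informal hiring delay.
A separate upstream branch: the unexpected audit freeze ← the senior policy overrun ← the cross-team morale cut.
Each of those chain origins has no stated cause.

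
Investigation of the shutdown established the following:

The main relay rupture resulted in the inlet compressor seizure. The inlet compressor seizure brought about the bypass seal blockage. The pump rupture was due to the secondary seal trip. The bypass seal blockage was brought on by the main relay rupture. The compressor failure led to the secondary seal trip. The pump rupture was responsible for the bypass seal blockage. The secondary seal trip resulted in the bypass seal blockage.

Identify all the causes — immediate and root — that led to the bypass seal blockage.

the compressor failure, the inlet compressor seizure, the main relay rupture, the pump rupture, the secondary seal trip

Immediate causes of the bypass seal blockage: the secondary seal trip, the pump rupture, the main relay rupture, the inlet compressor seizure.
Further upstream: the compressor failure.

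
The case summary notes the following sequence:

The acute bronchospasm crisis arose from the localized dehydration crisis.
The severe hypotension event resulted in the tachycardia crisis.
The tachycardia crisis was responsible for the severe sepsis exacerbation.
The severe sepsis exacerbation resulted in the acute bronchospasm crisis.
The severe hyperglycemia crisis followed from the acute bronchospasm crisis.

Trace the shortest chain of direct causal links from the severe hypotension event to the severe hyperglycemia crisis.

the severe hypotension event → the tachycardia crisis → the severe sepsis exacerbation → the acute bronchospasm crisis → the severe hyperglycemia crisis

the severe hypotension event → the tachycardia crisis
the tachycardia crisis → the severe sepsis exacerbation
the severe sepsis exacerbation → the acute bronchospasm crisis
the acute bronchospasm crisis → the severe hyperglycemia crisis
Length: 4 steps.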